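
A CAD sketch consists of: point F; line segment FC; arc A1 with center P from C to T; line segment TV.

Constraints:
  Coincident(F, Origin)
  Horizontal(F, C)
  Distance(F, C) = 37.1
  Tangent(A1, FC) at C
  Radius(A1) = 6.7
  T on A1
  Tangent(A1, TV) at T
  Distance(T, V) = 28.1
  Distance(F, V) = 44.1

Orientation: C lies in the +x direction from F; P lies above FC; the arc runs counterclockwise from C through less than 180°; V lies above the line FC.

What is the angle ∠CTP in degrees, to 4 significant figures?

29.07°

Checks: ∠(PC, CF) = 90.00° ✓; |PT| = 6.700 ✓; ∠(PT, TV) = 90.00° ✓; |TV| = 28.10 ✓; |FV| = 44.10 ✓.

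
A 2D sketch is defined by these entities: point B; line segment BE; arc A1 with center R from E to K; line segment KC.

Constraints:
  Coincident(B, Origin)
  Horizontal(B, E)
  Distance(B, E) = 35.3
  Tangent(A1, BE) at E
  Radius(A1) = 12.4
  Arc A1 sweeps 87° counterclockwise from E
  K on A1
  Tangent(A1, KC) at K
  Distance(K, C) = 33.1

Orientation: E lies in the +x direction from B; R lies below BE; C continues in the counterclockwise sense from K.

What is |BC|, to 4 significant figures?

49.56

B is at the origin; BE is horizontal with |BE| = 35.3 and E on the +x side, so E = (35.30, 0.000). Since A1 is tangent to BE there, RE ⟂ BE, so R = E + (0, -12.4) = (35.30, -12.40). On A1, E sits at bearing 90° from R; an 87° counterclockwise sweep puts K at bearing 177°, so K = R + 12.4·(cos 177°, sin 177°) = (22.92, -11.75). The tangent condition forces RK to be normal to KC, so KC runs along (−sin 177°, cos 177°); with |KC| = 33.1, C = (21.18, -44.81). Then |BC| = |C − B| = 49.56.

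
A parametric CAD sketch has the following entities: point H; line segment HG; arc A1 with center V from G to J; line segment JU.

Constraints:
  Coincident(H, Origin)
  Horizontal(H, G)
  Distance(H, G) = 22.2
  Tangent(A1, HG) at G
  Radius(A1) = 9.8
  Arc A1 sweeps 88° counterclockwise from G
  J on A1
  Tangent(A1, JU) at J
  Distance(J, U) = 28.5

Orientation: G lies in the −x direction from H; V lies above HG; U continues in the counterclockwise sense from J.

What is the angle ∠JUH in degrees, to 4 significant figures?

18.74°

H is at the origin; H and G share the same y with |HG| = 22.2 and G on the −x side, so G = (-22.20, 0.000). Since A1 is tangent to HG there, VG ⟂ HG, so V = G + (0, 9.8) = (-22.20, 9.800). On A1, G sits at bearing -90° from V; an 88° counterclockwise sweep puts J at bearing -2°, so J = V + 9.8·(cos -2°, sin -2°) = (-12.41, 9.458). The tangent condition forces VJ to be normal to JU, so JU runs along (−sin -2°, cos -2°); with |JU| = 28.5, U = (-11.41, 37.94). Then cos ∠JUH = UJ·UH / (|UJ||UH|), giving 18.74°.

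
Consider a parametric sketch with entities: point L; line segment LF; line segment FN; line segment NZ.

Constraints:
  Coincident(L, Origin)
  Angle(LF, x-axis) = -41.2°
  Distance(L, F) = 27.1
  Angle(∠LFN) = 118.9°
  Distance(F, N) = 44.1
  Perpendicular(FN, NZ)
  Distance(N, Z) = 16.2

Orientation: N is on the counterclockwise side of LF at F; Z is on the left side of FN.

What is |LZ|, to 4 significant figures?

57.69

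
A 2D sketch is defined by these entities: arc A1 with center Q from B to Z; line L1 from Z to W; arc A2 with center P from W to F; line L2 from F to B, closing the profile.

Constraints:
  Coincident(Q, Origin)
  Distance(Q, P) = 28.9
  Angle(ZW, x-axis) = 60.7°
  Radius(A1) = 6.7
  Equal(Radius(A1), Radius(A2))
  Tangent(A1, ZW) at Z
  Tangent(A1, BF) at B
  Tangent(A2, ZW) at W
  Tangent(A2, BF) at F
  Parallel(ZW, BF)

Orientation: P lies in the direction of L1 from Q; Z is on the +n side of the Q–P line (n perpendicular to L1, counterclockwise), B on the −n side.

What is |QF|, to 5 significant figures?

29.666

Tangency of A1 to both parallel lines with radius 6.7 puts Z and B at Q ± 6.7·n: Z = (-5.8429, 3.2789), B = (5.8429, -3.2789). Equal radii place W and F the same way about P: W = P + 6.7·n = (8.3003, 28.482), F = P − 6.7·n = (19.986, 21.924). Then |QF| = |F − Q| = 29.666.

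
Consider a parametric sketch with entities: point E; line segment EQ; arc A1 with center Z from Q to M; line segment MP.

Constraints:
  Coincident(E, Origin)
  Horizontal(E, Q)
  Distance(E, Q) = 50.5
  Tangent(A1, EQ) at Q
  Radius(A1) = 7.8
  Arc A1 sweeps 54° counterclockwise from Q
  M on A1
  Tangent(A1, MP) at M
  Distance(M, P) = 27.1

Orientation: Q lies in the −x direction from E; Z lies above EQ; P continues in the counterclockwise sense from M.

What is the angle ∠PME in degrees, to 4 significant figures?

58.16°

E is at the origin; E and Q share the same y with |EQ| = 50.5 and Q on the −x side, so Q = (-50.50, 0.000). Since A1 is tangent to EQ there, ZQ ⟂ EQ, so Z = Q + (0, 7.8) = (-50.50, 7.800). On A1, Q sits at bearing -90° from Z; a 54° counterclockwise sweep puts M at bearing -36°, so M = Z + 7.8·(cos -36°, sin -36°) = (-44.19, 3.215). Since A1 is tangent to MP there, ZM ⟂ MP, so MP runs along (−sin -36°, cos -36°); with |MP| = 27.1, P = (-28.26, 25.14). Then cos ∠PME = MP·ME / (|MP||ME|), giving 58.16°.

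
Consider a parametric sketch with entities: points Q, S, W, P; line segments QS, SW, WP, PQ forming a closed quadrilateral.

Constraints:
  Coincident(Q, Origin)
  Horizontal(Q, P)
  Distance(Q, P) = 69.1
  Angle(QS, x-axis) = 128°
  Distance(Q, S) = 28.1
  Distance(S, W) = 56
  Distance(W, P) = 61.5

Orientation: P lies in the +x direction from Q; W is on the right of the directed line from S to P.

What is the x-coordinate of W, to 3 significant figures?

12.9

Q is at the origin; Q and P share the same y with |QP| = 69.1 and P in +x, so P = (69.1, 0). QS runs at 128.0° with |QS| = 28.1, so S = (-17.3, 22.1). W is determined by |SW| = 56.0 and |WP| = 61.5 together: it lies at the intersection of circle(S, 56.0) and circle(P, 61.5). With |SP| = 89.2, the foot of the radical line on SP is 41.0 from S and the perpendicular offset is √(56.0² − 41.0²) = 38.2. Taking the right-of-SP solution: W = (12.9, -25.0).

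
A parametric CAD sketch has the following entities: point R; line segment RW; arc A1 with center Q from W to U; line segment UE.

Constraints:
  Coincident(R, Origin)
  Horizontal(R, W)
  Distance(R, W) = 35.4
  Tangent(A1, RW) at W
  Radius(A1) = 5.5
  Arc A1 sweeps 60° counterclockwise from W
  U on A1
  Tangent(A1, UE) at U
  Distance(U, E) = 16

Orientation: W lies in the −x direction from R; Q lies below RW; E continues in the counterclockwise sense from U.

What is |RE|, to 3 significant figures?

50.9

R is at the origin; RW is horizontal with |RW| = 35.4 and W on the −x side, so W = (-35.4, 0.00). A1 meets RW tangentially, so QW is at right angles to RW, so Q = W + (0, -5.5) = (-35.4, -5.50). On A1, W sits at bearing 90° from Q; a 60° counterclockwise sweep puts U at bearing 150°, so U = Q + 5.5·(cos 150°, sin 150°) = (-40.2, -2.75). The tangent condition forces QU to be normal to UE, so UE runs along (−sin 150°, cos 150°); with |UE| = 16.0, E = (-48.2, -16.6). Then |RE| = |E − R| = 50.9.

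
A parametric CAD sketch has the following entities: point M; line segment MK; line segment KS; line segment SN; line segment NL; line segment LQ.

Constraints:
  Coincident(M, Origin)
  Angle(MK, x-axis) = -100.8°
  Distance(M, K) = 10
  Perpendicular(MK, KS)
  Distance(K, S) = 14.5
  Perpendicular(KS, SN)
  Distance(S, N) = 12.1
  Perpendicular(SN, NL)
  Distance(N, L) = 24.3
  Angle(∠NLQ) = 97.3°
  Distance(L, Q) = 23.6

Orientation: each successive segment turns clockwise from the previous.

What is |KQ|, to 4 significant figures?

17.08

M is at the origin; MK runs at -100.8° with length 10.0, so K = (-1.874, -9.823). MK ⟂ KS, so KS runs at 169.2°; with |KS| = 14.5, S = (-16.12, -7.106). KS ⟂ SN, so SN runs at 79.20°; with |SN| = 12.1, N = (-13.85, 4.780). The perpendicularity gives NL at right angles to SN, so NL runs at -10.80°; with |NL| = 24.3, L = (10.02, 0.2265). ∠NLQ = 97.3° gives LQ at -93.50° from the x-axis; with |LQ| = 23.6, Q = (8.579, -23.33). Then |KQ| = |Q − K| = 17.08.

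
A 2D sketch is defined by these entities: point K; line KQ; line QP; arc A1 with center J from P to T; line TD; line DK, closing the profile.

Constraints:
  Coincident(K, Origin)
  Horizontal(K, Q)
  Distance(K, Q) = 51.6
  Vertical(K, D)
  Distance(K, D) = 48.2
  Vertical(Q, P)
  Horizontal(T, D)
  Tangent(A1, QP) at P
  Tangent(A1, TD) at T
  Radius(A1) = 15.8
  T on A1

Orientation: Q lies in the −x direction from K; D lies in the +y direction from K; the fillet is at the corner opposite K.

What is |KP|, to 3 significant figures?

60.9

K is at the origin; KQ is horizontal with |KQ| = 51.6 and Q on the −x side, so Q = (-51.6, 0.00). KD is vertical with |KD| = 48.2 and D on the +y side, so D = (0.00, 48.2). The virtual corner opposite K is at (-51.6, 48.2). Since A1 is tangent to QP there, JP ⟂ QP and tangency of A1 to TD means the radius JT is perpendicular to TD, with radius 15.8, so the center J sits 15.8 in from both sides at J = (-35.8, 32.4). That places the tangent points at P = (-51.6, 32.4) on QP and T = (-35.8, 48.2) on TD. Then |KP| = |P − K| = 60.9.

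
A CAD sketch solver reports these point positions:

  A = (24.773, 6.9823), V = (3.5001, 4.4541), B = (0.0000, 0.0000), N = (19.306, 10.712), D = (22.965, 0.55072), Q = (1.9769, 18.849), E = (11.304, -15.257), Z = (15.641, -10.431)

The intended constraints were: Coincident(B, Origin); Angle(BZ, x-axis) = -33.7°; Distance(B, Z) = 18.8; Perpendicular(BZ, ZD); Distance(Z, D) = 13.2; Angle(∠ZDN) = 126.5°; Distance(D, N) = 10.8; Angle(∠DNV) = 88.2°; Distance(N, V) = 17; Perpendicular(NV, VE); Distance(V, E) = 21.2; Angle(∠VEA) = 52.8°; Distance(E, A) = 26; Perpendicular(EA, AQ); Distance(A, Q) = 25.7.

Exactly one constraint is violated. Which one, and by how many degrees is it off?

Perpendicular(EA, AQ) — off by 3.70°.

B = (0.00, 0.00) ✓; BZ at -33.70° ✓; |BZ| = 18.80 ✓; ∠(BZ, ZD) = 90.00° ✓; |ZD| = 13.20 ✓; ∠ZDN = 126.5° ✓; |DN| = 10.80 ✓; ∠DNV = 88.20° ✓; |NV| = 17.00 ✓; ∠(NV, VE) = 90.00° ✓; |VE| = 21.20 ✓; ∠VEA = 52.80° ✓; |EA| = 26.00 ✓; ∠(EA, AQ) = 93.70° ✗; |AQ| = 25.70 ✓.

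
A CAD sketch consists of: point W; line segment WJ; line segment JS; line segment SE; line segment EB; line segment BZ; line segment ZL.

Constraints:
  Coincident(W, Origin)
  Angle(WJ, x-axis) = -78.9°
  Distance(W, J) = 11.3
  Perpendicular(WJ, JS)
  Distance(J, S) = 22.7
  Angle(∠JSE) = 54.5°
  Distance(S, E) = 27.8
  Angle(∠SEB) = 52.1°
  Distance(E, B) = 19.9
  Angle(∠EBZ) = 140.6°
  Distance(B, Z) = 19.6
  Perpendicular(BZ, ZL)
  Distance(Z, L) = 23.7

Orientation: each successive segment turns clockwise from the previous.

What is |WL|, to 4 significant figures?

34.57

∠EBZ = 140.6° gives BZ at -101.7° from the x-axis; with |BZ| = 19.6, Z = (-3.340, -26.95). BZ is perpendicular to ZL, so ZL runs at 168.3°; with |ZL| = 23.7, L = (-26.55, -22.15). Then |WL| = |L − W| = 34.57.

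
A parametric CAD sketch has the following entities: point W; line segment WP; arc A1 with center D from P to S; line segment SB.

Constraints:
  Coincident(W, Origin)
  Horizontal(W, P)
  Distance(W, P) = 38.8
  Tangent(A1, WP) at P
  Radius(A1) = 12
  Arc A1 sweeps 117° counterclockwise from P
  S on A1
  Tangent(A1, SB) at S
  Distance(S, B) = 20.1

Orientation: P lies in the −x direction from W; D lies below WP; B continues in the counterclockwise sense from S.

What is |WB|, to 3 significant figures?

53.7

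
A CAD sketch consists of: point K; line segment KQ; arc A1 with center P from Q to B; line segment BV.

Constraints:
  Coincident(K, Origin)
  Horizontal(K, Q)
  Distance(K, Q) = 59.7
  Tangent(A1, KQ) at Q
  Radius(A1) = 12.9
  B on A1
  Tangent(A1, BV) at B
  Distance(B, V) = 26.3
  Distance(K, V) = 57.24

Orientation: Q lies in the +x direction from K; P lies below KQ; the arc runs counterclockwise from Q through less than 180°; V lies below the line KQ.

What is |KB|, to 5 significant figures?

48.231

Checks: |PB| = 12.90 ✓; ∠(PB, BV) = 90.00° ✓; |BV| = 26.30 ✓; |KV| = 57.24 ✓.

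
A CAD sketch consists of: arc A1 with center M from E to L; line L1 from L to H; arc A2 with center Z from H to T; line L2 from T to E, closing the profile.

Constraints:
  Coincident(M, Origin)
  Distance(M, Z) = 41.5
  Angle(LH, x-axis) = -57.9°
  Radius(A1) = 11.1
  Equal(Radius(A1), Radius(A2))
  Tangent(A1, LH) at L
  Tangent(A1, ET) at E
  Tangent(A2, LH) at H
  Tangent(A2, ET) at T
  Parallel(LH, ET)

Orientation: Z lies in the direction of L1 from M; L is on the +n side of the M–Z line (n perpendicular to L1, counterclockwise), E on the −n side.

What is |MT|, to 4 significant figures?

42.96

Tangency of A1 to both parallel lines with radius 11.1 puts L and E at M ± 11.1·n: L = (9.403, 5.899), E = (-9.403, -5.899). Equal radii place H and T the same way about Z: H = Z + 11.1·n = (31.46, -29.26), T = Z − 11.1·n = (12.65, -41.05). Then |MT| = |T − M| = 42.96.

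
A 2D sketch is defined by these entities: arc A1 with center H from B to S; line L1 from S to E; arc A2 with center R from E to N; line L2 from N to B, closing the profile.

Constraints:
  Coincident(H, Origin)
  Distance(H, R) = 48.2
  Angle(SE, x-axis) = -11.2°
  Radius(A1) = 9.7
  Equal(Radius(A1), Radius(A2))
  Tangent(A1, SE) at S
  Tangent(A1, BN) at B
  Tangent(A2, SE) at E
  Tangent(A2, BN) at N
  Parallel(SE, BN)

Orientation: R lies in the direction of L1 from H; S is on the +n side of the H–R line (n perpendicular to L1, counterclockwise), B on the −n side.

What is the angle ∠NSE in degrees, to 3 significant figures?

21.9°

Tangency of A1 to both parallel lines with radius 9.7 puts S and B at H ± 9.7·n: S = (1.88, 9.52), B = (-1.88, -9.52). Equal radii place E and N the same way about R: E = R + 9.7·n = (49.2, 0.153), N = R − 9.7·n = (45.4, -18.9). Then cos ∠NSE = SN·SE / (|SN||SE|), giving 21.9°.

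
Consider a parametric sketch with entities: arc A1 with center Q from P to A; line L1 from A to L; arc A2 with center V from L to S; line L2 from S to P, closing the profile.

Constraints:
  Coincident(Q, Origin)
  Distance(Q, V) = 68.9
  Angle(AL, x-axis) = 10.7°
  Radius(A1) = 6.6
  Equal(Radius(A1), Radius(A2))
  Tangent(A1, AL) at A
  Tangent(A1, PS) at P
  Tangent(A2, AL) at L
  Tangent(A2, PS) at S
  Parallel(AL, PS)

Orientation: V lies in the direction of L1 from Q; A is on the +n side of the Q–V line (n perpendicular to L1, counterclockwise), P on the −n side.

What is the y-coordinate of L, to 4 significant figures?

19.28

The slot axis is L1's direction at 10.7°, so u = (cos 10.7°, sin 10.7°) = (0.9826, 0.1857) and n = (−sin 10.7°, cos 10.7°) = (-0.1857, 0.9826). Q is at the origin and V lies 68.9 along u from Q, so V = 68.9·u = (67.70, 12.79). Tangency of A1 to both parallel lines with radius 6.6 puts A and P at Q ± 6.6·n: A = (-1.225, 6.485), P = (1.225, -6.485). Equal radii place L and S the same way about V: L = V + 6.6·n = (66.48, 19.28), S = V − 6.6·n = (68.93, 6.307). So L.y = 19.28.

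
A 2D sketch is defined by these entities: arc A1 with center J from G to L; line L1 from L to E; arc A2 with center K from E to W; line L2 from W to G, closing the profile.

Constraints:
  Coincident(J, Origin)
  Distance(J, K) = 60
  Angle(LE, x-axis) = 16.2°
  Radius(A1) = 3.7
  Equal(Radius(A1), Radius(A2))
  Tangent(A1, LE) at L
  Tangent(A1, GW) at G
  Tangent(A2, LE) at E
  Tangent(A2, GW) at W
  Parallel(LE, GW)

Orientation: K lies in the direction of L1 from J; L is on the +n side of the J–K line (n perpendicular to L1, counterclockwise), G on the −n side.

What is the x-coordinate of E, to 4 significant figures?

56.59

The slot axis is L1's direction at 16.2°, so u = (cos 16.2°, sin 16.2°) = (0.9603, 0.2790) and n = (−sin 16.2°, cos 16.2°) = (-0.2790, 0.9603). J is at the origin and K lies 60.0 along u from J, so K = 60.0·u = (57.62, 16.74). Tangency of A1 to both parallel lines with radius 3.7 puts L and G at J ± 3.7·n: L = (-1.032, 3.553), G = (1.032, -3.553). Equal radii place E and W the same way about K: E = K + 3.7·n = (56.59, 20.29), W = K − 3.7·n = (58.65, 13.19). So E.x = 56.59.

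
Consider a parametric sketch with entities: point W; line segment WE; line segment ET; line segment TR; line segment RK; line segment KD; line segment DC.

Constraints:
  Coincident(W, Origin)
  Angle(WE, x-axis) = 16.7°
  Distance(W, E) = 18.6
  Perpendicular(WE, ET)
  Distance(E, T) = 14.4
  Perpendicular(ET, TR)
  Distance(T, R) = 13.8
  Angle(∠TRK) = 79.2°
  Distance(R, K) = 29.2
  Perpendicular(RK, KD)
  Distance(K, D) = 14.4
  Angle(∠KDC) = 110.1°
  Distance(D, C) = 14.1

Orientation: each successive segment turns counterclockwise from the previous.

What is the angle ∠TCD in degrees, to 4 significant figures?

136.9°

W is at the origin; WE runs at 16.7° with length 18.6, so E = (17.82, 5.345). WE is perpendicular to ET, so ET runs at 106.7°; with |ET| = 14.4, T = (13.68, 19.14). The perpendicularity gives TR at right angles to ET, so TR runs at -163.3°; with |TR| = 13.8, R = (0.4596, 15.17). ∠TRK = 79.2° gives RK at -62.50° from the x-axis; with |RK| = 29.2, K = (13.94, -10.73). RK is perpendicular to KD, so KD runs at 27.50°; with |KD| = 14.4, D = (26.72, -4.080). ∠KDC = 110.1° gives DC at 97.40° from the x-axis; with |DC| = 14.1, C = (24.90, 9.903). Then cos ∠TCD = CT·CD / (|CT||CD|), giving 136.9°.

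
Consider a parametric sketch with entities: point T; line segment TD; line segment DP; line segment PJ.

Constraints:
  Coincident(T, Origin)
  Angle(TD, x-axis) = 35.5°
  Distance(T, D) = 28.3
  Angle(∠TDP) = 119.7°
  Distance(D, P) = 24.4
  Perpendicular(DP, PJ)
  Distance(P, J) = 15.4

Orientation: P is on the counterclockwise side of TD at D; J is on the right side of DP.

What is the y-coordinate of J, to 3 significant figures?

42.3

T is at the origin; TD runs at 35.5° with length 28.3, so D = 28.3·(cos 35.5°, sin 35.5°) = (23.0, 16.4). ∠TDP = 119.7°, so DP runs at 35.5° + (180° − 119.7°) = 95.8° from the x-axis; with |DP| = 24.4, P = D + 24.4·(cos 95.8°, sin 95.8°) = (20.6, 40.7). DP is perpendicular to PJ; with |PJ| = 15.4 on the right of DP, J = P + 15.4·(0.995, 0.101) = (35.9, 42.3). So J.y = 42.3.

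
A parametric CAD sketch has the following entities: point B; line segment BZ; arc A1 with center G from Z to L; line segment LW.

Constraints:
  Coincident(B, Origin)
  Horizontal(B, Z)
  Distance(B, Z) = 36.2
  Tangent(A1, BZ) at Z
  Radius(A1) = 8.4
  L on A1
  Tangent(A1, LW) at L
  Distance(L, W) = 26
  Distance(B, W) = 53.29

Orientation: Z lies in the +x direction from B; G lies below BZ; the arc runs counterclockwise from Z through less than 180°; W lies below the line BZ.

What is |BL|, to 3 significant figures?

31.0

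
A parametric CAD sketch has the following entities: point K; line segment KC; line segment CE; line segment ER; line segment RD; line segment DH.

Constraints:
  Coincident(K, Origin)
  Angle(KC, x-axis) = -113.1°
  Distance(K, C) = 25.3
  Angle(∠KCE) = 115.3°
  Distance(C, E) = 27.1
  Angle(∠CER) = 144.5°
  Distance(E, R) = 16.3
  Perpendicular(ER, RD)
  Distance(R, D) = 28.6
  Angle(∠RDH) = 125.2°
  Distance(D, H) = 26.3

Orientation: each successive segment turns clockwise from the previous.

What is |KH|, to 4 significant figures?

12.78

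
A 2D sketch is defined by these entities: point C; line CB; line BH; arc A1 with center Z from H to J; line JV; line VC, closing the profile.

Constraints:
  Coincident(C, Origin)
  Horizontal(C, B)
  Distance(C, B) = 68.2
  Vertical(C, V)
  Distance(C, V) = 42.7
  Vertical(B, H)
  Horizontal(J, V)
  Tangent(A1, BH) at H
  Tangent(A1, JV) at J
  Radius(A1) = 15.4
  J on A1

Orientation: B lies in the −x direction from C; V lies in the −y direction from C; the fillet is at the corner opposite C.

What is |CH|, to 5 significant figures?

73.461

The virtual corner opposite C is at (-68.200, -42.700). Tangency of A1 to BH means the radius ZH is perpendicular to BH and since A1 is tangent to JV there, ZJ ⟂ JV, with radius 15.4, so the center Z sits 15.4 in from both sides at Z = (-52.800, -27.300). That places the tangent points at H = (-68.200, -27.300) on BH and J = (-52.800, -42.700) on JV. Then |CH| = |H − C| = 73.461.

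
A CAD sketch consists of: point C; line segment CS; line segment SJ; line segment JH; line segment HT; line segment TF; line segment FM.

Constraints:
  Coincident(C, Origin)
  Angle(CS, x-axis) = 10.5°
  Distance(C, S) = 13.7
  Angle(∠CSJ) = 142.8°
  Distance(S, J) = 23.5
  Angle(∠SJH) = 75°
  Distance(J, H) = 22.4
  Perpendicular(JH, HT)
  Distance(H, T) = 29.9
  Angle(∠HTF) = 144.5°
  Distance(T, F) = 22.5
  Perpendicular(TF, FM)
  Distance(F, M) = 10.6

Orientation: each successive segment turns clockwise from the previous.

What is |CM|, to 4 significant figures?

19.56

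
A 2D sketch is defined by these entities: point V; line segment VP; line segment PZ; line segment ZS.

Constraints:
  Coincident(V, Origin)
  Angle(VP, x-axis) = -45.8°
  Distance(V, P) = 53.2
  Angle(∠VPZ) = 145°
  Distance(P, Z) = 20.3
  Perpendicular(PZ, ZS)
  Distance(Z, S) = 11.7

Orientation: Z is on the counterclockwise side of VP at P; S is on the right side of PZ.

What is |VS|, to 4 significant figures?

76.57

V is at the origin; VP runs at -45.8° with length 53.2, so P = 53.2·(cos -45.8°, sin -45.8°) = (37.09, -38.14). ∠VPZ = 145.0°, so PZ runs at -45.8° + (180° − 145.0°) = -10.80° from the x-axis; with |PZ| = 20.3, Z = P + 20.3·(cos -10.80°, sin -10.80°) = (57.03, -41.94). The perpendicularity gives ZS at right angles to PZ; with |ZS| = 11.7 on the right of PZ, S = Z + 11.7·(-0.1874, -0.9823) = (54.84, -53.44). Then |VS| = |S − V| = 76.57.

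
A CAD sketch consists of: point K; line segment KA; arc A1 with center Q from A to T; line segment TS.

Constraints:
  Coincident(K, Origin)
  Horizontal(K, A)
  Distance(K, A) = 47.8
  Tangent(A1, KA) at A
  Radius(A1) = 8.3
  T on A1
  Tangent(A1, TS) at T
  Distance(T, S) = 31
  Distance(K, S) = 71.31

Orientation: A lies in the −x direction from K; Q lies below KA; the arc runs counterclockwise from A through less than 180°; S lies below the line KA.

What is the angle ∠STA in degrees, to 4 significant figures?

139.1°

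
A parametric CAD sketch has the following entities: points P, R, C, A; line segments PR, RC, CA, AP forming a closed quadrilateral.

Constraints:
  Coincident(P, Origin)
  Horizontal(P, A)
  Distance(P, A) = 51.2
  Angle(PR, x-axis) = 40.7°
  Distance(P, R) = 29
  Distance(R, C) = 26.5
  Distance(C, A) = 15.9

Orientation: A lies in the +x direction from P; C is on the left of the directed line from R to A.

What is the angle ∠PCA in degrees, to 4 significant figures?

82.64°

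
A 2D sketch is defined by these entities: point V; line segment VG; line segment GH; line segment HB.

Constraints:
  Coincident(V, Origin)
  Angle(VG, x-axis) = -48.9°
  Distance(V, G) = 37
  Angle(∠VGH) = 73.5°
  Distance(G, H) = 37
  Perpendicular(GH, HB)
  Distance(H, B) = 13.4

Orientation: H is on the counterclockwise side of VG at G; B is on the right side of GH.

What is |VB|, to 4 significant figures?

55.59

∠VGH = 73.5°, so GH runs at -48.9° + (180° − 73.5°) = 57.60° from the x-axis; with |GH| = 37.0, H = G + 37.0·(cos 57.60°, sin 57.60°) = (44.15, 3.358). GH ⟂ HB; with |HB| = 13.4 on the right of GH, B = H + 13.4·(0.8443, -0.5358) = (55.46, -3.822). Then |VB| = |B − V| = 55.59.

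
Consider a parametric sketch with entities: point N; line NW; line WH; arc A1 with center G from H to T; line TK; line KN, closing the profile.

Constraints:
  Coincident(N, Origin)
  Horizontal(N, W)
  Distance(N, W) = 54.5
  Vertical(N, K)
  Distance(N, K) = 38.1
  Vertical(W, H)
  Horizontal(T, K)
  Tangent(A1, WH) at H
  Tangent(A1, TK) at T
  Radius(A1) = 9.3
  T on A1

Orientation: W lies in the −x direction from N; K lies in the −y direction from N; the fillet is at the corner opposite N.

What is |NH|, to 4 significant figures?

61.64

The virtual corner opposite N is at (-54.50, -38.10). Tangency of A1 to WH means the radius GH is perpendicular to WH and tangency of A1 to TK means the radius GT is perpendicular to TK, with radius 9.3, so the center G sits 9.3 in from both sides at G = (-45.20, -28.80). That places the tangent points at H = (-54.50, -28.80) on WH and T = (-45.20, -38.10) on TK. Then |NH| = |H − N| = 61.64.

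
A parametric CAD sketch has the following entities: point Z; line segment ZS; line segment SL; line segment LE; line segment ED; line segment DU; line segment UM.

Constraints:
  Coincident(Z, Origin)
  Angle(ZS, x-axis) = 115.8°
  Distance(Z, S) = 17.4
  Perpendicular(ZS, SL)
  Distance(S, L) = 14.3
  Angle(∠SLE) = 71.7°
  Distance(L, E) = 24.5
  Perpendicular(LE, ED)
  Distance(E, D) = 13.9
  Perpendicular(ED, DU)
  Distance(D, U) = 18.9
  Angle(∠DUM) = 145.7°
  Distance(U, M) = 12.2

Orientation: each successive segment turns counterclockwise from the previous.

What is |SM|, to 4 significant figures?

11.11

Z is at the origin; ZS runs at 115.8° with length 17.4, so S = (-7.573, 15.67). ZS is perpendicular to SL, so SL runs at -154.2°; with |SL| = 14.3, L = (-20.45, 9.442). ∠SLE = 71.7° gives LE at -45.90° from the x-axis; with |LE| = 24.5, E = (-3.398, -8.152). The perpendicularity gives ED at right angles to LE, so ED runs at 44.10°; with |ED| = 13.9, D = (6.584, 1.521). The perpendicularity gives DU at right angles to ED, so DU runs at 134.1°; with |DU| = 18.9, U = (-6.569, 15.09). ∠DUM = 145.7° gives UM at 168.4° from the x-axis; with |UM| = 12.2, M = (-18.52, 17.55). Then |SM| = |M − S| = 11.11.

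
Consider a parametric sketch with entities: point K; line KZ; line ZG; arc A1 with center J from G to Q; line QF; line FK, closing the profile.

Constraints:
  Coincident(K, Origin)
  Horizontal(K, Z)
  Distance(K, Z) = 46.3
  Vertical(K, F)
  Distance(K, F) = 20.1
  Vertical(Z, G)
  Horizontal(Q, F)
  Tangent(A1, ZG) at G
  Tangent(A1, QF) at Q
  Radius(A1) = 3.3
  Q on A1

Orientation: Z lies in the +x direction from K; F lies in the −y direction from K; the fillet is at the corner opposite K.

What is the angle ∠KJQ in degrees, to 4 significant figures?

111.3°

K is at the origin; KZ is horizontal with |KZ| = 46.3 and Z on the +x side, so Z = (46.30, 0.000). KF is vertical with |KF| = 20.1 and F on the −y side, so F = (0.000, -20.10). The virtual corner opposite K is at (46.30, -20.10). A1 meets ZG tangentially, so JG is at right angles to ZG and A1 meets QF tangentially, so JQ is at right angles to QF, with radius 3.3, so the center J sits 3.3 in from both sides at J = (43.00, -16.80). That places the tangent points at G = (46.30, -16.80) on ZG and Q = (43.00, -20.10) on QF. Then cos ∠KJQ = JK·JQ / (|JK||JQ|), giving 111.3°.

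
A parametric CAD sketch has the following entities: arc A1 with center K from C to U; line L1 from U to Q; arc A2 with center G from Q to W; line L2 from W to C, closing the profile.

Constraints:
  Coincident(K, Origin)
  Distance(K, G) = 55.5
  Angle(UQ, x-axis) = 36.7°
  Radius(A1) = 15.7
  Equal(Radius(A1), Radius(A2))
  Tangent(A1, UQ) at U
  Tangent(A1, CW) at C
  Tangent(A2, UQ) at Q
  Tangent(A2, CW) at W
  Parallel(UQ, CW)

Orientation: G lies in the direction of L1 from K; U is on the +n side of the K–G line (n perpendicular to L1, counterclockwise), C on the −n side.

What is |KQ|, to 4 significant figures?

57.68

Tangency of A1 to both parallel lines with radius 15.7 puts U and C at K ± 15.7·n: U = (-9.383, 12.59), C = (9.383, -12.59). Equal radii place Q and W the same way about G: Q = G + 15.7·n = (35.12, 45.76), W = G − 15.7·n = (53.88, 20.58). Then |KQ| = |Q − K| = 57.68.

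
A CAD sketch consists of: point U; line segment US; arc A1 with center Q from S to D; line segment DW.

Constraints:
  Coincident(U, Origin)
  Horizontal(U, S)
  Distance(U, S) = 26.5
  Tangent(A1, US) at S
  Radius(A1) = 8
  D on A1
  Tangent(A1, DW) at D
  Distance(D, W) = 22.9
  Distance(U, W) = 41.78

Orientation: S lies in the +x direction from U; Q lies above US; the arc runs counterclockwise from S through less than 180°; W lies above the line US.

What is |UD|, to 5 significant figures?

35.676

U is at the origin; U and S share the same y with |US| = 26.5 and S on the +x side, so S = (26.500, 0.0000). The tangent condition forces QS to be normal to US, so Q = S + (0, 8) = (26.500, 8.0000). Since QD ⟂ DW (tangency), |QW| = √(8.0² + 22.9²) = 24.257 regardless of where D sits on A1. So W lies on both circle(U, 41.78) and circle(Q, 24.257); the above-US intersection is W = (26.553, 32.257). D is the foot of the tangent from W: D = (34.058, 10.622).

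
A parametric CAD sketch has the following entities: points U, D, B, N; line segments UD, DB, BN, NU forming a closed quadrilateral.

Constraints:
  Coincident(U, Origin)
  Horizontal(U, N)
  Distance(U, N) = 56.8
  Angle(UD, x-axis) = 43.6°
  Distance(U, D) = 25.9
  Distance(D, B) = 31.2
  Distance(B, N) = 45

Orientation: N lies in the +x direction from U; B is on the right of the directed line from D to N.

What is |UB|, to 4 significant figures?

18.83

Checks: |DB| = 31.20 ✓; |BN| = 45.00 ✓.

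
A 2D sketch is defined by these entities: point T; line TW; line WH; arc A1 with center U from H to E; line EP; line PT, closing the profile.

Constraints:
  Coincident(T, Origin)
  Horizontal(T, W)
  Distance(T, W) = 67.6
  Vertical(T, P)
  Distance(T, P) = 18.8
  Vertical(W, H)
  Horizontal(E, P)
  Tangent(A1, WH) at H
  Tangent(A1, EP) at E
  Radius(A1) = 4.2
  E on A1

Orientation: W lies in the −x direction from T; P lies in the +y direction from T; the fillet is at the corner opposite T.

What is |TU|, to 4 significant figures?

65.06

T is at the origin; T and W share the same y with |TW| = 67.6 and W on the −x side, so W = (-67.60, 0.000). T and P share the same x with |TP| = 18.8 and P on the +y side, so P = (0.000, 18.80). The virtual corner opposite T is at (-67.60, 18.80). Since A1 is tangent to WH there, UH ⟂ WH and A1 meets EP tangentially, so UE is at right angles to EP, with radius 4.2, so the center U sits 4.2 in from both sides at U = (-63.40, 14.60). Then |TU| = |U − T| = 65.06.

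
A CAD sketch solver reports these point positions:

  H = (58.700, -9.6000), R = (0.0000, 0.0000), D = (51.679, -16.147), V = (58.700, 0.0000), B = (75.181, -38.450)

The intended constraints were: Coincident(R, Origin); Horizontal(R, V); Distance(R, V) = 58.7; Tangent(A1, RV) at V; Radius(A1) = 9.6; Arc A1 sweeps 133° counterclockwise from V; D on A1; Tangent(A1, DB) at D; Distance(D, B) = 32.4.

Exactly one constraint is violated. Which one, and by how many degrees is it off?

Tangent(A1, DB) at D — off by 3.50°.

R = (0.00, 0.00) ✓; R.y = 0.00, V.y = 0.00 ✓; |RV| = 58.70 ✓; ∠(HV, VR) = 90.00° ✓; |HV| = 9.600 ✓; bearing(H→D) − bearing(H→V) = 133.0° ✓; |HD| = 9.600 ✓; ∠(HD, DB) = 86.50° ✗; |DB| = 32.40 ✓.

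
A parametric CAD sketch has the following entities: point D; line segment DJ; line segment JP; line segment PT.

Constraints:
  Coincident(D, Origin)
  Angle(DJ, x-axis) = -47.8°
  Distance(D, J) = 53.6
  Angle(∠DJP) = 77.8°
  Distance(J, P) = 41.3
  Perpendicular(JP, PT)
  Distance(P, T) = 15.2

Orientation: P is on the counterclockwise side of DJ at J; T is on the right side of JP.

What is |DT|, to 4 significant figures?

73.94

∠DJP = 77.8°, so JP runs at -47.8° + (180° − 77.8°) = 54.40° from the x-axis; with |JP| = 41.3, P = J + 41.3·(cos 54.40°, sin 54.40°) = (60.05, -6.126). JP is perpendicular to PT; with |PT| = 15.2 on the right of JP, T = P + 15.2·(0.8131, -0.5821) = (72.41, -14.97). Then |DT| = |T − D| = 73.94.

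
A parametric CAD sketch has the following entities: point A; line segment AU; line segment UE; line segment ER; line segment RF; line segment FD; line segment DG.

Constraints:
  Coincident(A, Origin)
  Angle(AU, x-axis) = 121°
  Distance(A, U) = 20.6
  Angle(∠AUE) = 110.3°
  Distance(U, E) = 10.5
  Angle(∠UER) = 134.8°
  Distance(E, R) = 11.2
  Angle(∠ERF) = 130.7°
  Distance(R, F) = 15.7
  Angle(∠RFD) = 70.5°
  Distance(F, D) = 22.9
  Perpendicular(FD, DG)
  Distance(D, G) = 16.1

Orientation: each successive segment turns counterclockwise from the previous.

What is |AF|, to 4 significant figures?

24.68

A is at the origin; AU runs at 121.0° with length 20.6, so U = (-10.61, 17.66). ∠AUE = 110.3° gives UE at -169.3° from the x-axis; with |UE| = 10.5, E = (-20.93, 15.71). ∠UER = 134.8° gives ER at -124.1° from the x-axis; with |ER| = 11.2, R = (-27.21, 6.434). ∠ERF = 130.7° gives RF at -74.80° from the x-axis; with |RF| = 15.7, F = (-23.09, -8.717). Then |AF| = |F − A| = 24.68.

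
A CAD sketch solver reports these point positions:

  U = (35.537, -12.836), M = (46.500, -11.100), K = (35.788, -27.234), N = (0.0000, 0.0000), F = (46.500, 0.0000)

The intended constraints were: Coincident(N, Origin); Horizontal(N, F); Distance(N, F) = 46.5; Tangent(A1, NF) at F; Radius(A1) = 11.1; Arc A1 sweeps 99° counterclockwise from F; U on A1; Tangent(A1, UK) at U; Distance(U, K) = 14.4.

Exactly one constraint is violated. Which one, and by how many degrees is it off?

Tangent(A1, UK) at U — off by 8.00°.

N = (0.00, 0.00) ✓; N.y = 0.00, F.y = 0.00 ✓; |NF| = 46.50 ✓; ∠(MF, FN) = 90.00° ✓; |MF| = 11.10 ✓; bearing(M→U) − bearing(M→F) = 99.00° ✓; |MU| = 11.10 ✓; ∠(MU, UK) = 98.00° ✗; |UK| = 14.40 ✓.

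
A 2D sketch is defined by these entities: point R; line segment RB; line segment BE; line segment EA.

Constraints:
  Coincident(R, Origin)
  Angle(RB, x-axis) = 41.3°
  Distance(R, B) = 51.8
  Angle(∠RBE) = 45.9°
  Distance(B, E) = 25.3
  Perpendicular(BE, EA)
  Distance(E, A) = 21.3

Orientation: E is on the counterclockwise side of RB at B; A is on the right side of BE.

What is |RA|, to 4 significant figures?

59.48

R is at the origin; RB runs at 41.3° with length 51.8, so B = 51.8·(cos 41.3°, sin 41.3°) = (38.92, 34.19). ∠RBE = 45.9°, so BE runs at 41.3° + (180° − 45.9°) = 175.4° from the x-axis; with |BE| = 25.3, E = B + 25.3·(cos 175.4°, sin 175.4°) = (13.70, 36.22). BE is perpendicular to EA; with |EA| = 21.3 on the right of BE, A = E + 21.3·(0.08020, 0.9968) = (15.41, 57.45). Then |RA| = |A − R| = 59.48.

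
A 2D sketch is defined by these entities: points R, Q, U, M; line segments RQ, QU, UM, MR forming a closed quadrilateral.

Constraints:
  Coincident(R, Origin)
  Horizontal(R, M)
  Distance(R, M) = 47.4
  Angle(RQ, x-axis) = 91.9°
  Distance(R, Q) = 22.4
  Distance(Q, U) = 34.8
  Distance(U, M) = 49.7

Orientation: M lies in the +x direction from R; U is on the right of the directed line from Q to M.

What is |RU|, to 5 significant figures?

12.433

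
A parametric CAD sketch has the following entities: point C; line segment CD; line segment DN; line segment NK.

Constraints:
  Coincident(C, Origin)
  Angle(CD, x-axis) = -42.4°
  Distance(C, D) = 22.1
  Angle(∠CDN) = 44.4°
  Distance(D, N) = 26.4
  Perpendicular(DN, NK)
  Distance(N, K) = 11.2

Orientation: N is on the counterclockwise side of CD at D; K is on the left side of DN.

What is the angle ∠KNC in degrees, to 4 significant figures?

34.46°

∠CDN = 44.4°, so DN runs at -42.4° + (180° − 44.4°) = 93.20° from the x-axis; with |DN| = 26.4, N = D + 26.4·(cos 93.20°, sin 93.20°) = (14.85, 11.46). DN is perpendicular to NK; with |NK| = 11.2 on the left of DN, K = N + 11.2·(-0.9984, -0.05582) = (3.664, 10.83). Then cos ∠KNC = NK·NC / (|NK||NC|), giving 34.46°.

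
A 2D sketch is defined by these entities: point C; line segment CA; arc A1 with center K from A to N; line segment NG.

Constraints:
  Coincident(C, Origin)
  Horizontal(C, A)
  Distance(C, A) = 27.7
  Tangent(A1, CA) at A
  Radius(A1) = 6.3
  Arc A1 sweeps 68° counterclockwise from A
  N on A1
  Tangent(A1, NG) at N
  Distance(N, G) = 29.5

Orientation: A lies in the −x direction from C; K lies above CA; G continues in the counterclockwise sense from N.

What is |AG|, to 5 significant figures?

35.560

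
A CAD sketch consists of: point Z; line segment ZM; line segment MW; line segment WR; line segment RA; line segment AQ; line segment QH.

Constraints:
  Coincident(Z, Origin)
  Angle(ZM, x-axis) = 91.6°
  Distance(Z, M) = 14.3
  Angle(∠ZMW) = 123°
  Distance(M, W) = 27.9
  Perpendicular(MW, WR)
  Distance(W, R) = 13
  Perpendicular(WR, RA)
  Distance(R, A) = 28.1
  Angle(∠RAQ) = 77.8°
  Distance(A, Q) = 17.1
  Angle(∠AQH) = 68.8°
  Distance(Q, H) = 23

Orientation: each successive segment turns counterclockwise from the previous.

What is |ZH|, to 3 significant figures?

30.6

∠RAQ = 77.8° gives AQ at 70.8° from the x-axis; with |AQ| = 17.1, Q = (-1.38, 19.2). ∠AQH = 68.8° gives QH at -178° from the x-axis; with |QH| = 23.0, H = (-24.4, 18.4). Then |ZH| = |H − Z| = 30.6.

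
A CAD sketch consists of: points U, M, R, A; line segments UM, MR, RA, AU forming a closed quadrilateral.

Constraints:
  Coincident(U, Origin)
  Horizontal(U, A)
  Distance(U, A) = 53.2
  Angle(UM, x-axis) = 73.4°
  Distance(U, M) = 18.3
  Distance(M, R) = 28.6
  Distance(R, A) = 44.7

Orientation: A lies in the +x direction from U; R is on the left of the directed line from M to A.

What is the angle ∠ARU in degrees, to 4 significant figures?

72.67°

Checks: |MR| = 28.60 ✓; |RA| = 44.70 ✓.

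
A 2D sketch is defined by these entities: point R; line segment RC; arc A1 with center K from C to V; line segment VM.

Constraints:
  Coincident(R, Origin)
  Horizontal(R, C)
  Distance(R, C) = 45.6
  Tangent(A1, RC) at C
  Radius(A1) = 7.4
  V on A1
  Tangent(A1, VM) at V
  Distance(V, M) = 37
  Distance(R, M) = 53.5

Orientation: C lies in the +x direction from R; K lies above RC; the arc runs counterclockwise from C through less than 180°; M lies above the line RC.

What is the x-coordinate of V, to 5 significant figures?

51.873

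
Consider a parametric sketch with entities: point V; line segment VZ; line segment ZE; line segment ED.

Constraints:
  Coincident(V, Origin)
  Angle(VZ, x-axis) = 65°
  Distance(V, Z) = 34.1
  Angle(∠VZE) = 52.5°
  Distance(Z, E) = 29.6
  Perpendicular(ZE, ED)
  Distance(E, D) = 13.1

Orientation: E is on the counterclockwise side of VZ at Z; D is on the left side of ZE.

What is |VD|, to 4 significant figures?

16.52

V is at the origin; VZ runs at 65.0° with length 34.1, so Z = 34.1·(cos 65.0°, sin 65.0°) = (14.41, 30.91). ∠VZE = 52.5°, so ZE runs at 65.0° + (180° − 52.5°) = 192.5° from the x-axis; with |ZE| = 29.6, E = Z + 29.6·(cos 192.5°, sin 192.5°) = (-14.49, 24.50). ZE is perpendicular to ED; with |ED| = 13.1 on the left of ZE, D = E + 13.1·(0.2164, -0.9763) = (-11.65, 11.71). Then |VD| = |D − V| = 16.52.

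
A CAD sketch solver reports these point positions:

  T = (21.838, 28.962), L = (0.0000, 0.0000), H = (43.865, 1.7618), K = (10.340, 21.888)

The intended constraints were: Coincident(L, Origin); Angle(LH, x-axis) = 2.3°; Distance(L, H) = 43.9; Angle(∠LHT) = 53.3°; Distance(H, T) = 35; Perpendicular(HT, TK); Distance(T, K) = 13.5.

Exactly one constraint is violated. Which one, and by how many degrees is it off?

Perpendicular(HT, TK) — off by 7.40°.

L = (0.00, 0.00) ✓; LH at 2.300° ✓; |LH| = 43.90 ✓; ∠LHT = 53.30° ✓; |HT| = 35.00 ✓; ∠(HT, TK) = 82.60° ✗; |TK| = 13.50 ✓.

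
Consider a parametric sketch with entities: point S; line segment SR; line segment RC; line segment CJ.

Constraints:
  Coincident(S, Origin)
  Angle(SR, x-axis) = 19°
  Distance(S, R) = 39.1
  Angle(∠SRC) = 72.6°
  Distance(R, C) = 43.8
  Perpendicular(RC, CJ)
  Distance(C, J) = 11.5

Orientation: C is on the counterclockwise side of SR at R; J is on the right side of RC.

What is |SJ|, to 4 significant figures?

58.42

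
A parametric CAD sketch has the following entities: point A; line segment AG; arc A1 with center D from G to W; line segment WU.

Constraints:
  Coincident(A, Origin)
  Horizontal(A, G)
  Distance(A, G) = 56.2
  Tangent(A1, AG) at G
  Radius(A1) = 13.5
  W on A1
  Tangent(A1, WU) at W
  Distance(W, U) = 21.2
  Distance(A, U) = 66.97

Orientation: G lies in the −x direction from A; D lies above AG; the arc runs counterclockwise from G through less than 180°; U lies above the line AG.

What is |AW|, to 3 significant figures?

48.7

Checks: |DW| = 13.50 ✓; ∠(DW, WU) = 90.00° ✓; |WU| = 21.20 ✓; |AU| = 66.97 ✓.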